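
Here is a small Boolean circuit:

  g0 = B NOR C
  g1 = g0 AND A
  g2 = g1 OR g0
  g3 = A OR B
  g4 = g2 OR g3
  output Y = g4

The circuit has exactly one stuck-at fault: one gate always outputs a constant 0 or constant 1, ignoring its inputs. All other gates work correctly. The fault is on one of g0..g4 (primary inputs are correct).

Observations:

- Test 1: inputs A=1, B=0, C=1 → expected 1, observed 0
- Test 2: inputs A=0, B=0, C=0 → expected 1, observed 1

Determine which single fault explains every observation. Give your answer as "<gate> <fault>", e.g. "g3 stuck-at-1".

g3 stuck-at-0

Fault-free values for test 1 (A=1, B=0, C=1): g0=0, g1=0, g2=0, g3=1, g4=1, giving Y=1. Observed 0.
Test 1: faults giving observed 0 are {g3 stuck-at-0, g4 stuck-at-0}.
Test 2 (A=0, B=0, C=0): fault-free g0=1, g1=0, g2=1, g3=0, g4=1 → 1; observed 1. Eliminates g4 stuck-at-0.
Only g3 stuck-at-0 is consistent with every test.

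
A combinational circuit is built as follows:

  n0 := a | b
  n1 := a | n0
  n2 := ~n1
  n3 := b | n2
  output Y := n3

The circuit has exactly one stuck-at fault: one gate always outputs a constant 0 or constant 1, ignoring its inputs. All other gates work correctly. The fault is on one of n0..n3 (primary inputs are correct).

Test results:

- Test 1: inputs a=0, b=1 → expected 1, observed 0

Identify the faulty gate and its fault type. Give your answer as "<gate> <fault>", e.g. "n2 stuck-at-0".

Fault-free values for test 1 (a=0, b=1): n0=1, n1=1, n2=0, n3=1, giving Y=1. Observed 0.
Test 1: faults giving observed 0 are {n3 stuck-at-0}.
Only n3 stuck-at-0 is consistent with every test.

n3 stuck-at-0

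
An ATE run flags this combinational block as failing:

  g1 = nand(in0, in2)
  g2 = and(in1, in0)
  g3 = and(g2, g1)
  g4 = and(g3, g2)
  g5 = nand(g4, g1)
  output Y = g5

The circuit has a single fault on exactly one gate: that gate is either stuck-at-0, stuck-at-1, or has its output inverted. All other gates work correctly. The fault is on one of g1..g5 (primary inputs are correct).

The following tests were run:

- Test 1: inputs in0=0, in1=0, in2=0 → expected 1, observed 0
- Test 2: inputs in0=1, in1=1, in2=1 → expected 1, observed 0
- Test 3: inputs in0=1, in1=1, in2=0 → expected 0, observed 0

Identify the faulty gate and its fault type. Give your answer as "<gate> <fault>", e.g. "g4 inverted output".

g5 stuck-at-0

Fault-free values for test 1 (in0=0, in1=0, in2=0): g1=1, g2=0, g3=0, g4=0, g5=1, giving Y=1. Observed 0.
Test 1: faults giving observed 0 are {g2 stuck-at-1, g2 inverted output, g4 stuck-at-1, g4 inverted output, g5 stuck-at-0, g5 inverted output}.
Test 2 (in0=1, in1=1, in2=1): fault-free g1=0, g2=1, g3=0, g4=0, g5=1 → 1; observed 0. Eliminates g2 stuck-at-1, g2 inverted output, g4 stuck-at-1, g4 inverted output.
Test 3 (in0=1, in1=1, in2=0): fault-free g1=1, g2=1, g3=1, g4=1, g5=0 → 0; observed 0. Eliminates g5 inverted output.
Only g5 stuck-at-0 is consistent with every test.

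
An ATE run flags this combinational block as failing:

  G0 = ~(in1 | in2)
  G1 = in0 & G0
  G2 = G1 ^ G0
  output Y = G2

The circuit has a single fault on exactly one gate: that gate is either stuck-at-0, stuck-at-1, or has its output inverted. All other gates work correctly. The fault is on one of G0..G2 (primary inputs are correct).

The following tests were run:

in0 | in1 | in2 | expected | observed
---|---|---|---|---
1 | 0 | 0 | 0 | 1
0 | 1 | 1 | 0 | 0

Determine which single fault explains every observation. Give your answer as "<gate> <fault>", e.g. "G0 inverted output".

G1 stuck-at-0

Fault-free values for test 1 (in0=1, in1=0, in2=0): G0=1, G1=1, G2=0, giving Y=0. Observed 1.
Test 1: faults giving observed 1 are {G1 stuck-at-0, G1 inverted output, G2 stuck-at-1, G2 inverted output}.
Test 2 (in0=0, in1=1, in2=1): fault-free G0=0, G1=0, G2=0 → 0; observed 0. Eliminates G1 inverted output, G2 stuck-at-1, G2 inverted output.
Only G1 stuck-at-0 is consistent with every test.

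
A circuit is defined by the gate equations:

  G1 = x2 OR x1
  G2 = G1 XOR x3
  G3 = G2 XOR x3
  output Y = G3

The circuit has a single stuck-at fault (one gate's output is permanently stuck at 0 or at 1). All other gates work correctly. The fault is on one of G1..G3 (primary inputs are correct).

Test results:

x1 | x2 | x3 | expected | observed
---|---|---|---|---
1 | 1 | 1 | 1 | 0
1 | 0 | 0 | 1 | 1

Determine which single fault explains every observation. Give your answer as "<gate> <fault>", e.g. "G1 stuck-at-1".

G2 stuck-at-1

Fault-free values for test 1 (x1=1, x2=1, x3=1): G1=1, G2=0, G3=1, giving Y=1. Observed 0.
Test 1: faults giving observed 0 are {G1 stuck-at-0, G2 stuck-at-1, G3 stuck-at-0}.
Test 2 (x1=1, x2=0, x3=0): fault-free G1=1, G2=1, G3=1 → 1; observed 1. Eliminates G1 stuck-at-0, G3 stuck-at-0.
Only G2 stuck-at-1 is consistent with every test.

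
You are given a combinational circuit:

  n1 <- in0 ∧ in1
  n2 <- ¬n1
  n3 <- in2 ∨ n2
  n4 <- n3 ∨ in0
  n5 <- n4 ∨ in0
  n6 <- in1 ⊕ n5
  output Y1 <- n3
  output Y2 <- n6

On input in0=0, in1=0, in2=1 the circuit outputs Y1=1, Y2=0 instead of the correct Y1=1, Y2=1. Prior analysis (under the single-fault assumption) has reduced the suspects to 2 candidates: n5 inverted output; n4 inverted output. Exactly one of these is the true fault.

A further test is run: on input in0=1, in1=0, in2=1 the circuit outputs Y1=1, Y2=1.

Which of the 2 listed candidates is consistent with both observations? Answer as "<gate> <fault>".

Evaluate each candidate on input in0=1, in1=0, in2=1:
  n5 inverted output: n1=0, n2=1, n3=1, n4=1, n5=0 [inverted output], n6=0 → Y1=1, Y2=0 — eliminated
  n4 inverted output: n1=0, n2=1, n3=1, n4=0 [inverted output], n5=1, n6=1 → Y1=1, Y2=1 — matches
Only n4 inverted output reproduces the observed Y1=1, Y2=1.

n4 inverted output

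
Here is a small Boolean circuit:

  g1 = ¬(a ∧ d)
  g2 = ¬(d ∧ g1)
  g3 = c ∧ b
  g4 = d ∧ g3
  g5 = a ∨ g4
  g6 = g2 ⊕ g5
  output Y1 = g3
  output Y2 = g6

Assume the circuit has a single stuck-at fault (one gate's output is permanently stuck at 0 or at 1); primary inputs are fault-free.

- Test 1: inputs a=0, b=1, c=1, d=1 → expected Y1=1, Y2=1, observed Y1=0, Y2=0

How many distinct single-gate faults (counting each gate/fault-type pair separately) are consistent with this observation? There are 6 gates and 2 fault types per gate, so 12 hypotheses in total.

1

Fault-free: g1=1, g2=0, g3=1, g4=1, g5=1, g6=1 → Y1=1, Y2=1. Observed Y1=0, Y2=0.
  g1 stuck-at-0: output Y1=1, Y2=0 ✗
  g1 stuck-at-1: output Y1=1, Y2=1 ✗
  g2 stuck-at-0: output Y1=1, Y2=1 ✗
  g2 stuck-at-1: output Y1=1, Y2=0 ✗
  g3 stuck-at-0: output Y1=0, Y2=0 ✓
  g3 stuck-at-1: output Y1=1, Y2=1 ✗
  g4 stuck-at-0: output Y1=1, Y2=0 ✗
  g4 stuck-at-1: output Y1=1, Y2=1 ✗
  g5 stuck-at-0: output Y1=1, Y2=0 ✗
  g5 stuck-at-1: output Y1=1, Y2=1 ✗
  g6 stuck-at-0: output Y1=1, Y2=0 ✗
  g6 stuck-at-1: output Y1=1, Y2=1 ✗
Consistent faults: {g3 stuck-at-0} — 1 in all.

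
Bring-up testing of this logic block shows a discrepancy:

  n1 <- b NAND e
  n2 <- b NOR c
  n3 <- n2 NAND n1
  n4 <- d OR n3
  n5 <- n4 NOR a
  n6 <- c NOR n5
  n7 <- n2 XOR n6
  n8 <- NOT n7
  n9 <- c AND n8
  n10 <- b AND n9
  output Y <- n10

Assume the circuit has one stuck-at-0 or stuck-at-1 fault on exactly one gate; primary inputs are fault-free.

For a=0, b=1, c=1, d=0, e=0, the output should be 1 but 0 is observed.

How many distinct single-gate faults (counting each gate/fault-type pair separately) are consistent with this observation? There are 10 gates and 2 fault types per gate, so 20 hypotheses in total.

6

Fault-free: n1=1, n2=0, n3=1, n4=1, n5=0, n6=0, n7=0, n8=1, n9=1, n10=1 → 1. Observed 0.
  n1: none of the 2 fault types match ✗
  n2: stuck-at-1 ✓; others ✗
  n3: none of the 2 fault types match ✗
  n4: none of the 2 fault types match ✗
  n5: none of the 2 fault types match ✗
  n6: stuck-at-1 ✓; others ✗
  n7: stuck-at-1 ✓; others ✗
  n8: stuck-at-0 ✓; others ✗
  n9: stuck-at-0 ✓; others ✗
  n10: stuck-at-0 ✓; others ✗
Consistent faults: {n2 stuck-at-1, n6 stuck-at-1, n7 stuck-at-1, n8 stuck-at-0, n9 stuck-at-0, n10 stuck-at-0} — 6 in all.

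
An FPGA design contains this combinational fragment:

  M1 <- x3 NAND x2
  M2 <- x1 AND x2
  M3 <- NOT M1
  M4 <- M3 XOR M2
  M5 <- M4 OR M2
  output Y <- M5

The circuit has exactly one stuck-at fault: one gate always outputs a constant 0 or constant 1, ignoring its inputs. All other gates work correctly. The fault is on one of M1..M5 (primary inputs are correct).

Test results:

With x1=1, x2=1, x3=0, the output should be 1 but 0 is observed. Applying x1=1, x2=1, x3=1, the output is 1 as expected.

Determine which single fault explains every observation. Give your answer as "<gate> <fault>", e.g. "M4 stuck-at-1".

Fault-free values for test 1 (x1=1, x2=1, x3=0): M1=1, M2=1, M3=0, M4=1, M5=1, giving Y=1. Observed 0.
Test 1: faults giving observed 0 are {M2 stuck-at-0, M5 stuck-at-0}.
Test 2 (x1=1, x2=1, x3=1): fault-free M1=0, M2=1, M3=1, M4=0, M5=1 → 1; observed 1. Eliminates M5 stuck-at-0.
Only M2 stuck-at-0 is consistent with every test.

M2 stuck-at-0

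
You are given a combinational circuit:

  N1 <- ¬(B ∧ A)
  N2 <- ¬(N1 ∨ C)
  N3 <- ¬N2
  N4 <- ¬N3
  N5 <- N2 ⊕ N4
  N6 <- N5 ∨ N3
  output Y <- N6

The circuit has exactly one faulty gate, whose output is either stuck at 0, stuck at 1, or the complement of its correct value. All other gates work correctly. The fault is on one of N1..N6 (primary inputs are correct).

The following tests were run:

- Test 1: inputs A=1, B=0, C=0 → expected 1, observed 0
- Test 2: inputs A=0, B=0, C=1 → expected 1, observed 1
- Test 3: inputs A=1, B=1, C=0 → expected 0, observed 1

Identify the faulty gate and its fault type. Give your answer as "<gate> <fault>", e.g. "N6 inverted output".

N1 inverted output

Fault-free values for test 1 (A=1, B=0, C=0): N1=1, N2=0, N3=1, N4=0, N5=0, N6=1, giving Y=1. Observed 0.
Test 1: faults giving observed 0 are {N1 stuck-at-0, N1 inverted output, N2 stuck-at-1, N2 inverted output, N6 stuck-at-0, N6 inverted output}.
Test 2 (A=0, B=0, C=1): fault-free N1=1, N2=0, N3=1, N4=0, N5=0, N6=1 → 1; observed 1. Eliminates N2 stuck-at-1, N2 inverted output, N6 stuck-at-0, N6 inverted output.
Test 3 (A=1, B=1, C=0): fault-free N1=0, N2=1, N3=0, N4=1, N5=0, N6=0 → 0; observed 1. Eliminates N1 stuck-at-0.
Only N1 inverted output is consistent with every test.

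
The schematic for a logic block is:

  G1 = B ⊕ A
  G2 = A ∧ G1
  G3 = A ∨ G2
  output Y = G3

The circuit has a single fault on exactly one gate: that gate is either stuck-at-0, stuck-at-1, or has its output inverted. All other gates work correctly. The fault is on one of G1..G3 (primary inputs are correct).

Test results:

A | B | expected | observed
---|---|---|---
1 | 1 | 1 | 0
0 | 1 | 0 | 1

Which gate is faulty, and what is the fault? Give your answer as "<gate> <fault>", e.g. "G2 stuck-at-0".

G3 inverted output

Fault-free values for test 1 (A=1, B=1): G1=0, G2=0, G3=1, giving Y=1. Observed 0.
Test 1: faults giving observed 0 are {G3 stuck-at-0, G3 inverted output}.
Test 2 (A=0, B=1): fault-free G1=1, G2=0, G3=0 → 0; observed 1. Eliminates G3 stuck-at-0.
Only G3 inverted output is consistent with every test.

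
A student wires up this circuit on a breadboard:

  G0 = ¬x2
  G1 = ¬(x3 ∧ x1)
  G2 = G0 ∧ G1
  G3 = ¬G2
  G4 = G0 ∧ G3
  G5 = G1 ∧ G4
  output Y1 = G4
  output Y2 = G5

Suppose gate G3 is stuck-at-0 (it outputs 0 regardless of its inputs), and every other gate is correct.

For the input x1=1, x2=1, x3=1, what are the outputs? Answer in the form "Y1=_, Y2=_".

Y1=0, Y2=0

Propagate with G3 forced: G0=0, G1=0, G2=0, G3=0 [stuck-at-0], G4=0, G5=0.
So the outputs are Y1=0, Y2=0. (Same as the fault-free value — the fault is masked on this input.)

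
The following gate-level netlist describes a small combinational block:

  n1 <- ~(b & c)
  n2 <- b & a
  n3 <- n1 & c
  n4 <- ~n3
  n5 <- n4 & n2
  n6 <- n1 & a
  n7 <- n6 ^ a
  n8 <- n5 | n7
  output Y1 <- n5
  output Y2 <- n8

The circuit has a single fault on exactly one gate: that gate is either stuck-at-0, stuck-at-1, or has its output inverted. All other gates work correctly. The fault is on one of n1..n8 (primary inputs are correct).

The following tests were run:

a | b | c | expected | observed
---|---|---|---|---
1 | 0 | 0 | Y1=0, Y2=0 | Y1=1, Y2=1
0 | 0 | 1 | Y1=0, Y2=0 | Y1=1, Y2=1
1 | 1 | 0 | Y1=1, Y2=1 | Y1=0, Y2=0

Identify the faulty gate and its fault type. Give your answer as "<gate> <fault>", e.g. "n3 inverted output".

Fault-free values for test 1 (a=1, b=0, c=0): n1=1, n2=0, n3=0, n4=1, n5=0, n6=1, n7=0, n8=0, giving Y1=0, Y2=0. Observed Y1=1, Y2=1.
Test 1: faults giving observed Y1=1, Y2=1 are {n2 stuck-at-1, n2 inverted output, n5 stuck-at-1, n5 inverted output}.
Test 2 (a=0, b=0, c=1): fault-free n1=1, n2=0, n3=1, n4=0, n5=0, n6=0, n7=0, n8=0 → Y1=0, Y2=0; observed Y1=1, Y2=1. Eliminates n2 stuck-at-1, n2 inverted output.
Test 3 (a=1, b=1, c=0): fault-free n1=1, n2=1, n3=0, n4=1, n5=1, n6=1, n7=0, n8=1 → Y1=1, Y2=1; observed Y1=0, Y2=0. Eliminates n5 stuck-at-1.
Only n5 inverted output is consistent with every test.

n5 inverted output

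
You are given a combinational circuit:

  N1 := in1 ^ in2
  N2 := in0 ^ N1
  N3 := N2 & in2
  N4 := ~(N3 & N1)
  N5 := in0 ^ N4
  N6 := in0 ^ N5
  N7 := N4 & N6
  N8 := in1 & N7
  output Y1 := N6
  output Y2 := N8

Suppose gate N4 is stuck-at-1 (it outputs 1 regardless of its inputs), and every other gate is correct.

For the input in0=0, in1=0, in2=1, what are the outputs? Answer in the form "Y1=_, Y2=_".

Propagate with N4 forced: N1=1, N2=1, N3=1, N4=1 [stuck-at-1], N5=1, N6=1, N7=1, N8=0.
So the outputs are Y1=1, Y2=0. (Without the fault they would be Y1=0, Y2=0.)

Y1=1, Y2=0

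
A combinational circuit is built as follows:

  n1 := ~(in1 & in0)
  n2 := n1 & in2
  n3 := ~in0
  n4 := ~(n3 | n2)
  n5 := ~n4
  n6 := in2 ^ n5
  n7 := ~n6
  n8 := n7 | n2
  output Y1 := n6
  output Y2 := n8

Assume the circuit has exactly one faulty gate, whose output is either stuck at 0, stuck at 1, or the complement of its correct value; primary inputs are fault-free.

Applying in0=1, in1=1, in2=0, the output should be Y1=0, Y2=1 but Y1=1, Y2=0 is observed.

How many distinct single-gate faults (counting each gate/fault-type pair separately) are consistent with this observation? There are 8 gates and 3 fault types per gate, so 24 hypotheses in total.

8

Fault-free: n1=0, n2=0, n3=0, n4=1, n5=0, n6=0, n7=1, n8=1 → Y1=0, Y2=1. Observed Y1=1, Y2=0.
  n1: none of the 3 fault types match ✗
  n2: none of the 3 fault types match ✗
  n3: stuck-at-1, inverted output ✓; others ✗
  n4: stuck-at-0, inverted output ✓; others ✗
  n5: stuck-at-1, inverted output ✓; others ✗
  n6: stuck-at-1, inverted output ✓; others ✗
  n7: none of the 3 fault types match ✗
  n8: none of the 3 fault types match ✗
Consistent faults: {n3 stuck-at-1, n3 inverted output, n4 stuck-at-0, n4 inverted output, n5 stuck-at-1, n5 inverted output, n6 stuck-at-1, n6 inverted output} — 8 in all.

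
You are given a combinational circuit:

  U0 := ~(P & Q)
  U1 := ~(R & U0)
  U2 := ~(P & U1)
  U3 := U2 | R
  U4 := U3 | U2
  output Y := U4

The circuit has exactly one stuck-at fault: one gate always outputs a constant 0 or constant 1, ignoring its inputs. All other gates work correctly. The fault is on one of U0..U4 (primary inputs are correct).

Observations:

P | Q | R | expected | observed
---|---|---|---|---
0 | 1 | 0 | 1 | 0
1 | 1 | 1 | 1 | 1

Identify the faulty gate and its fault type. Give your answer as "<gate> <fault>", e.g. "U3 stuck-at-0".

Fault-free values for test 1 (P=0, Q=1, R=0): U0=1, U1=1, U2=1, U3=1, U4=1, giving Y=1. Observed 0.
Test 1: faults giving observed 0 are {U2 stuck-at-0, U4 stuck-at-0}.
Test 2 (P=1, Q=1, R=1): fault-free U0=0, U1=1, U2=0, U3=1, U4=1 → 1; observed 1. Eliminates U4 stuck-at-0.
Only U2 stuck-at-0 is consistent with every test.

U2 stuck-at-0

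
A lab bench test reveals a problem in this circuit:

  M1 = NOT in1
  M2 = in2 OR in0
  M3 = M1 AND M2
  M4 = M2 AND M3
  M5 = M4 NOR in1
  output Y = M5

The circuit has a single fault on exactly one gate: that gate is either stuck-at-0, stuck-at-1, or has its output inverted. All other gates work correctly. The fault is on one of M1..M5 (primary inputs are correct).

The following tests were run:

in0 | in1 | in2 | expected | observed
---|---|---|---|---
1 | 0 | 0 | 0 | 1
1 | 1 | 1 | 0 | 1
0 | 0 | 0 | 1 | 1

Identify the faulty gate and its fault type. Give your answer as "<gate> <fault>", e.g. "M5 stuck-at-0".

M5 stuck-at-1

Fault-free values for test 1 (in0=1, in1=0, in2=0): M1=1, M2=1, M3=1, M4=1, M5=0, giving Y=0. Observed 1.
Test 1: faults giving observed 1 are {M1 stuck-at-0, M1 inverted output, M2 stuck-at-0, M2 inverted output, M3 stuck-at-0, M3 inverted output, M4 stuck-at-0, M4 inverted output, M5 stuck-at-1, M5 inverted output}.
Test 2 (in0=1, in1=1, in2=1): fault-free M1=0, M2=1, M3=0, M4=0, M5=0 → 0; observed 1. Eliminates M1 stuck-at-0, M1 inverted output, M2 stuck-at-0, M2 inverted output, M3 stuck-at-0, M3 inverted output, M4 stuck-at-0, M4 inverted output.
Test 3 (in0=0, in1=0, in2=0): fault-free M1=1, M2=0, M3=0, M4=0, M5=1 → 1; observed 1. Eliminates M5 inverted output.
Only M5 stuck-at-1 is consistent with every test.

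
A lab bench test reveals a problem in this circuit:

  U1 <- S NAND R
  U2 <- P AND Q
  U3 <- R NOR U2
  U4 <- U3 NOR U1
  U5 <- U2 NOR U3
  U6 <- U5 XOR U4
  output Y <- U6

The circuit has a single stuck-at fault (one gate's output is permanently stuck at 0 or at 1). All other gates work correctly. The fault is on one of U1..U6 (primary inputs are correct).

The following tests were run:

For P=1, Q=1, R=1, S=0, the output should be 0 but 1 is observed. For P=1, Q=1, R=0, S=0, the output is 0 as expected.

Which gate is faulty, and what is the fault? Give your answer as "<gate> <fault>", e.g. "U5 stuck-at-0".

U2 stuck-at-0

Fault-free values for test 1 (P=1, Q=1, R=1, S=0): U1=1, U2=1, U3=0, U4=0, U5=0, U6=0, giving Y=0. Observed 1.
Test 1: faults giving observed 1 are {U1 stuck-at-0, U2 stuck-at-0, U4 stuck-at-1, U5 stuck-at-1, U6 stuck-at-1}.
Test 2 (P=1, Q=1, R=0, S=0): fault-free U1=1, U2=1, U3=0, U4=0, U5=0, U6=0 → 0; observed 0. Eliminates U1 stuck-at-0, U4 stuck-at-1, U5 stuck-at-1, U6 stuck-at-1.
Only U2 stuck-at-0 is consistent with every test.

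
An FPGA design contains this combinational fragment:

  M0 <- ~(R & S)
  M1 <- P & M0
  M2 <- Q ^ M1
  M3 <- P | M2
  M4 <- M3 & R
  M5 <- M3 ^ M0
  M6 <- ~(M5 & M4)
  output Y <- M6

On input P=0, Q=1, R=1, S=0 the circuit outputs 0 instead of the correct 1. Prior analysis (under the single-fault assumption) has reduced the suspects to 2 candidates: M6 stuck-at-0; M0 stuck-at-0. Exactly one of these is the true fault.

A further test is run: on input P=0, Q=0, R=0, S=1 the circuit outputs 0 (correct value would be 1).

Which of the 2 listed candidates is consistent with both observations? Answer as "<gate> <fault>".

M6 stuck-at-0

Evaluate each candidate on input P=0, Q=0, R=0, S=1:
  M6 stuck-at-0: M0=1, M1=0, M2=0, M3=0, M4=0, M5=1, M6=0 [stuck-at-0] → 0 — matches
  M0 stuck-at-0: M0=0 [stuck-at-0], M1=0, M2=0, M3=0, M4=0, M5=0, M6=1 → 1 — eliminated
Only M6 stuck-at-0 reproduces the observed 0.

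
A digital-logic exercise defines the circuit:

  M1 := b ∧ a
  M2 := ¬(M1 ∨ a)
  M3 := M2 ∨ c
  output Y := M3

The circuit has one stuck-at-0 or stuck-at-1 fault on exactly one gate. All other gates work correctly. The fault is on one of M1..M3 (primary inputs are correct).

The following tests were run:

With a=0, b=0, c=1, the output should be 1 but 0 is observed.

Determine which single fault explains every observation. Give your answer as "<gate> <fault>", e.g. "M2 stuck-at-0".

M3 stuck-at-0

Fault-free values for test 1 (a=0, b=0, c=1): M1=0, M2=1, M3=1, giving Y=1. Observed 0.
Test 1: faults giving observed 0 are {M3 stuck-at-0}.
Only M3 stuck-at-0 is consistent with every test.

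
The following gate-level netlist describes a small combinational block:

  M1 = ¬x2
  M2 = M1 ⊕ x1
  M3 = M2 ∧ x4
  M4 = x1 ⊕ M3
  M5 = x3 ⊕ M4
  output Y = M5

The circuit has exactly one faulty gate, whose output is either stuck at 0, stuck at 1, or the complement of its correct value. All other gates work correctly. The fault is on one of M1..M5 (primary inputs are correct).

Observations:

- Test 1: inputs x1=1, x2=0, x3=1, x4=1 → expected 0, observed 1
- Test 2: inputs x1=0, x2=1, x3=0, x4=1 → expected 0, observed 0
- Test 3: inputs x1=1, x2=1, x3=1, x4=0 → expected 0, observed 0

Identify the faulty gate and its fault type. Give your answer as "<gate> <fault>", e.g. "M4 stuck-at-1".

Fault-free values for test 1 (x1=1, x2=0, x3=1, x4=1): M1=1, M2=0, M3=0, M4=1, M5=0, giving Y=0. Observed 1.
Test 1: faults giving observed 1 are {M1 stuck-at-0, M1 inverted output, M2 stuck-at-1, M2 inverted output, M3 stuck-at-1, M3 inverted output, M4 stuck-at-0, M4 inverted output, M5 stuck-at-1, M5 inverted output}.
Test 2 (x1=0, x2=1, x3=0, x4=1): fault-free M1=0, M2=0, M3=0, M4=0, M5=0 → 0; observed 0. Eliminates M1 inverted output, M2 stuck-at-1, M2 inverted output, M3 stuck-at-1, M3 inverted output, M4 inverted output, M5 stuck-at-1, M5 inverted output.
Test 3 (x1=1, x2=1, x3=1, x4=0): fault-free M1=0, M2=1, M3=0, M4=1, M5=0 → 0; observed 0. Eliminates M4 stuck-at-0.
Only M1 stuck-at-0 is consistent with every test.

M1 stuck-at-0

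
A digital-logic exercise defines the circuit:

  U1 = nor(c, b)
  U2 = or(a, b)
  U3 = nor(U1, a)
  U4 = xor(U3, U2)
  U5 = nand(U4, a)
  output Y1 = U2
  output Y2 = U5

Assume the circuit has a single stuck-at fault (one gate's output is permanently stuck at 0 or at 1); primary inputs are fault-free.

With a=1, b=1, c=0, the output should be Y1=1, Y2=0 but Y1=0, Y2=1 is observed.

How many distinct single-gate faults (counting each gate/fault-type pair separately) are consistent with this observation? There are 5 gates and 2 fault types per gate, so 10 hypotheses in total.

Fault-free: U1=0, U2=1, U3=0, U4=1, U5=0 → Y1=1, Y2=0. Observed Y1=0, Y2=1.
  U1 stuck-at-0: output Y1=1, Y2=0 ✗
  U1 stuck-at-1: output Y1=1, Y2=0 ✗
  U2 stuck-at-0: output Y1=0, Y2=1 ✓
  U2 stuck-at-1: output Y1=1, Y2=0 ✗
  U3 stuck-at-0: output Y1=1, Y2=0 ✗
  U3 stuck-at-1: output Y1=1, Y2=1 ✗
  U4 stuck-at-0: output Y1=1, Y2=1 ✗
  U4 stuck-at-1: output Y1=1, Y2=0 ✗
  U5 stuck-at-0: output Y1=1, Y2=0 ✗
  U5 stuck-at-1: output Y1=1, Y2=1 ✗
Consistent faults: {U2 stuck-at-0} — 1 in all.

1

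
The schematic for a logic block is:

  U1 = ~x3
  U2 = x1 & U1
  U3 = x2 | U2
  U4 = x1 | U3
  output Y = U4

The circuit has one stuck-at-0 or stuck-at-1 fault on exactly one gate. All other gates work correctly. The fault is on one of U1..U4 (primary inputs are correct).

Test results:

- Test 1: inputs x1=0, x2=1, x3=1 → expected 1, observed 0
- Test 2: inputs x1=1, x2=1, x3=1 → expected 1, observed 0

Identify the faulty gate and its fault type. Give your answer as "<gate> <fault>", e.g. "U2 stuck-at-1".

U4 stuck-at-0

Fault-free values for test 1 (x1=0, x2=1, x3=1): U1=0, U2=0, U3=1, U4=1, giving Y=1. Observed 0.
Test 1: faults giving observed 0 are {U3 stuck-at-0, U4 stuck-at-0}.
Test 2 (x1=1, x2=1, x3=1): fault-free U1=0, U2=0, U3=1, U4=1 → 1; observed 0. Eliminates U3 stuck-at-0.
Only U4 stuck-at-0 is consistent with every test.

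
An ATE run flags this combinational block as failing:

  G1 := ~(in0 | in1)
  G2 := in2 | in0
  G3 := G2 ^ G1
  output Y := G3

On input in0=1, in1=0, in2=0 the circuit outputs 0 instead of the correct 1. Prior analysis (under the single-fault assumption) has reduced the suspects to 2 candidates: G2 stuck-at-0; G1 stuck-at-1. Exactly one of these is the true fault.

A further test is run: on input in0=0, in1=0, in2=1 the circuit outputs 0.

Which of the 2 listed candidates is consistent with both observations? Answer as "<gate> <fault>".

Evaluate each candidate on input in0=0, in1=0, in2=1:
  G2 stuck-at-0: G1=1, G2=0 [stuck-at-0], G3=1 → 1 — eliminated
  G1 stuck-at-1: G1=1 [stuck-at-1], G2=1, G3=0 → 0 — matches
Only G1 stuck-at-1 reproduces the observed 0.

G1 stuck-at-1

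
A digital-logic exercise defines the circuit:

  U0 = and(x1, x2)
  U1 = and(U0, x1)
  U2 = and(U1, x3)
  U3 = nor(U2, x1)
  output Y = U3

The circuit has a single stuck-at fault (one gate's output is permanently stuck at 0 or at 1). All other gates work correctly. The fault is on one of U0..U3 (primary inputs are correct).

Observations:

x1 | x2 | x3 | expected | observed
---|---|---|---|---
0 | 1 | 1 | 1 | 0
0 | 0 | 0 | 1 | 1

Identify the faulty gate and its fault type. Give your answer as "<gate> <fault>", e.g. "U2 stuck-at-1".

Fault-free values for test 1 (x1=0, x2=1, x3=1): U0=0, U1=0, U2=0, U3=1, giving Y=1. Observed 0.
Test 1: faults giving observed 0 are {U1 stuck-at-1, U2 stuck-at-1, U3 stuck-at-0}.
Test 2 (x1=0, x2=0, x3=0): fault-free U0=0, U1=0, U2=0, U3=1 → 1; observed 1. Eliminates U2 stuck-at-1, U3 stuck-at-0.
Only U1 stuck-at-1 is consistent with every test.

U1 stuck-at-1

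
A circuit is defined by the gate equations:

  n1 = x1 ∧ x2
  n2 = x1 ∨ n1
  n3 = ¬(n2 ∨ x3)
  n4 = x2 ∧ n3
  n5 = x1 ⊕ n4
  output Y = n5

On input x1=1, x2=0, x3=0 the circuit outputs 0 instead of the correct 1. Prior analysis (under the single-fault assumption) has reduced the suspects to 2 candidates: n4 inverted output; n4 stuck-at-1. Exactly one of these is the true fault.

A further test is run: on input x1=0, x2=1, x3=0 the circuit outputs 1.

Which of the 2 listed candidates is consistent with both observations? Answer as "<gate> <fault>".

n4 stuck-at-1

Evaluate each candidate on input x1=0, x2=1, x3=0:
  n4 inverted output: n1=0, n2=0, n3=1, n4=0 [inverted output], n5=0 → 0 — eliminated
  n4 stuck-at-1: n1=0, n2=0, n3=1, n4=1 [stuck-at-1], n5=1 → 1 — matches
Only n4 stuck-at-1 reproduces the observed 1.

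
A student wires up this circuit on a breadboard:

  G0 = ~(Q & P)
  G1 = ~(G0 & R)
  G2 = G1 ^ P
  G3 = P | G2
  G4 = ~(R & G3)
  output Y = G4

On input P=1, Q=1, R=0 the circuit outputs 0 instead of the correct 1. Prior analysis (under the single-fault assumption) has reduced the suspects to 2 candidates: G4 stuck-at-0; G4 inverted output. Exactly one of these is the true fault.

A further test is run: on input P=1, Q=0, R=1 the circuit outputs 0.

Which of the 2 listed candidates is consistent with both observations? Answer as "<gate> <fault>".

Evaluate each candidate on input P=1, Q=0, R=1:
  G4 stuck-at-0: G0=1, G1=0, G2=1, G3=1, G4=0 [stuck-at-0] → 0 — matches
  G4 inverted output: G0=1, G1=0, G2=1, G3=1, G4=1 [inverted output] → 1 — eliminated
Only G4 stuck-at-0 reproduces the observed 0.

G4 stuck-at-0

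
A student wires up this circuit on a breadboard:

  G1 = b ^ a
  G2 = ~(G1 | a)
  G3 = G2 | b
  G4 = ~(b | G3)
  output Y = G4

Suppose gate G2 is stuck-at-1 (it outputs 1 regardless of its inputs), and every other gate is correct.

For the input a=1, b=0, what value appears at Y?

0

Propagate with G2 forced: G1=1, G2=1 [stuck-at-1], G3=1, G4=0.
So Y = 0. (Without the fault it would be 1.)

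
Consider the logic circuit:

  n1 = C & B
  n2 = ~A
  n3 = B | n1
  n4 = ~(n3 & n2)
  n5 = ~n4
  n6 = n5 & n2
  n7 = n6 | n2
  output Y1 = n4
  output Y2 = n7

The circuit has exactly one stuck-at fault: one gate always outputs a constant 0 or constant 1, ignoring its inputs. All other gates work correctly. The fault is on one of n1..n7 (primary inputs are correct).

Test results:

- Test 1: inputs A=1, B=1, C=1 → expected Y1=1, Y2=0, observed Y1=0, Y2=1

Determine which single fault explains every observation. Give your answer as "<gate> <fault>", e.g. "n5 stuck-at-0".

n2 stuck-at-1

Fault-free values for test 1 (A=1, B=1, C=1): n1=1, n2=0, n3=1, n4=1, n5=0, n6=0, n7=0, giving Y1=1, Y2=0. Observed Y1=0, Y2=1.
Test 1: faults giving observed Y1=0, Y2=1 are {n2 stuck-at-1}.
Only n2 stuck-at-1 is consistent with every test.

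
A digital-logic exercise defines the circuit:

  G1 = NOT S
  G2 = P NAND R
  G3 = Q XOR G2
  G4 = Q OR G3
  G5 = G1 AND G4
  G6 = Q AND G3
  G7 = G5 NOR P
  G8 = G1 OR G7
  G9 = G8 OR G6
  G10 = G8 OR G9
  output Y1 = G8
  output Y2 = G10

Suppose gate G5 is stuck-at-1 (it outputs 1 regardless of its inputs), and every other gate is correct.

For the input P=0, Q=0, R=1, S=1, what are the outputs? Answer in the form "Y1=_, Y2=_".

Propagate with G5 forced: G1=0, G2=1, G3=1, G4=1, G5=1 [stuck-at-1], G6=0, G7=0, G8=0, G9=0, G10=0.
So the outputs are Y1=0, Y2=0. (Without the fault they would be Y1=1, Y2=1.)

Y1=0, Y2=0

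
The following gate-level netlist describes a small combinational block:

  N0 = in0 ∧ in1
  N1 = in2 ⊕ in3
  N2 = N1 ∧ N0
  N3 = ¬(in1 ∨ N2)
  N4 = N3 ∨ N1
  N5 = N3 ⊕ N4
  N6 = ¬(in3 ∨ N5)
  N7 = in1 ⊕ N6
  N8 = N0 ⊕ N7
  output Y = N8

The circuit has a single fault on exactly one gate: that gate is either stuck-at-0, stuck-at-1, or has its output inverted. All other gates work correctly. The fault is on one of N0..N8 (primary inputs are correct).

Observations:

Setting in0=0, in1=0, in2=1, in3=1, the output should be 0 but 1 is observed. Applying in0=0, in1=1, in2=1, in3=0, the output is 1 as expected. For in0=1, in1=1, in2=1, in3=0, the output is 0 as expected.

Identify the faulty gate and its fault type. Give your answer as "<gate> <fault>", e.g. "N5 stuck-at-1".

N7 stuck-at-1

Fault-free values for test 1 (in0=0, in1=0, in2=1, in3=1): N0=0, N1=0, N2=0, N3=1, N4=1, N5=0, N6=0, N7=0, N8=0, giving Y=0. Observed 1.
Test 1: faults giving observed 1 are {N0 stuck-at-1, N0 inverted output, N6 stuck-at-1, N6 inverted output, N7 stuck-at-1, N7 inverted output, N8 stuck-at-1, N8 inverted output}.
Test 2 (in0=0, in1=1, in2=1, in3=0): fault-free N0=0, N1=1, N2=0, N3=0, N4=1, N5=1, N6=0, N7=1, N8=1 → 1; observed 1. Eliminates N0 stuck-at-1, N0 inverted output, N6 stuck-at-1, N6 inverted output, N7 inverted output, N8 inverted output.
Test 3 (in0=1, in1=1, in2=1, in3=0): fault-free N0=1, N1=1, N2=1, N3=0, N4=1, N5=1, N6=0, N7=1, N8=0 → 0; observed 0. Eliminates N8 stuck-at-1.
Only N7 stuck-at-1 is consistent with every test.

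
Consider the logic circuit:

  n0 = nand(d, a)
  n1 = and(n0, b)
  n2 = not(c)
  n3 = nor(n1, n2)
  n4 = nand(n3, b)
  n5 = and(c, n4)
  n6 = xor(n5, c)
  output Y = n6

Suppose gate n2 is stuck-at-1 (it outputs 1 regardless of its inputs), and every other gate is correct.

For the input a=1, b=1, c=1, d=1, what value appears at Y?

0

Propagate with n2 forced: n0=0, n1=0, n2=1 [stuck-at-1], n3=0, n4=1, n5=1, n6=0.
So Y = 0. (Without the fault it would be 1.)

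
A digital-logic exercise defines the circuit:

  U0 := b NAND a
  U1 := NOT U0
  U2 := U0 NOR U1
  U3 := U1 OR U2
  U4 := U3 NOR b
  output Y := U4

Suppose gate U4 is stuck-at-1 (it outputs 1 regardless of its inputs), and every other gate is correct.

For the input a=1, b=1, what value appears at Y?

Propagate with U4 forced: U0=0, U1=1, U2=0, U3=1, U4=1 [stuck-at-1].
So Y = 1. (Without the fault it would be 0.)

1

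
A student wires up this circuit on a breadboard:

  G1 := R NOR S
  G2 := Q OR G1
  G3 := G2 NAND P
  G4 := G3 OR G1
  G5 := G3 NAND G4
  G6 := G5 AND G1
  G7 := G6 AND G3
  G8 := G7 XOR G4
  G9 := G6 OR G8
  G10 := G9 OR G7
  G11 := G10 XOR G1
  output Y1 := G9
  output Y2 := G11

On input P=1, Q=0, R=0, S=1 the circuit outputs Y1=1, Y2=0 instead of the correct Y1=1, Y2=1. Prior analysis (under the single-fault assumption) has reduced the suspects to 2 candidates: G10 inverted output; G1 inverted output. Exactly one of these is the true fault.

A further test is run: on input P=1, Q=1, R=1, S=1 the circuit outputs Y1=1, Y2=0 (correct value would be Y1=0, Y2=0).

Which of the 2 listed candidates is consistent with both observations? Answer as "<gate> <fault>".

G1 inverted output

Evaluate each candidate on input P=1, Q=1, R=1, S=1:
  G10 inverted output: G1=0, G2=1, G3=0, G4=0, G5=1, G6=0, G7=0, G8=0, G9=0, G10=1 [inverted output], G11=1 → Y1=0, Y2=1 — eliminated
  G1 inverted output: G1=1 [inverted output], G2=1, G3=0, G4=1, G5=1, G6=1, G7=0, G8=1, G9=1, G10=1, G11=0 → Y1=1, Y2=0 — matches
Only G1 inverted output reproduces the observed Y1=1, Y2=0.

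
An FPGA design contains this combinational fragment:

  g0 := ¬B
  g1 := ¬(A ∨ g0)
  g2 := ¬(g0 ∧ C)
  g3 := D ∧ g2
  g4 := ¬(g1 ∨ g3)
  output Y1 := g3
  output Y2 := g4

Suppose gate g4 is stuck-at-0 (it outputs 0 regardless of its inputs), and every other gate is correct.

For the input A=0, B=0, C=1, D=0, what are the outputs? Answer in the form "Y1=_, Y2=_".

Propagate with g4 forced: g0=1, g1=0, g2=0, g3=0, g4=0 [stuck-at-0].
So the outputs are Y1=0, Y2=0. (Without the fault they would be Y1=0, Y2=1.)

Y1=0, Y2=0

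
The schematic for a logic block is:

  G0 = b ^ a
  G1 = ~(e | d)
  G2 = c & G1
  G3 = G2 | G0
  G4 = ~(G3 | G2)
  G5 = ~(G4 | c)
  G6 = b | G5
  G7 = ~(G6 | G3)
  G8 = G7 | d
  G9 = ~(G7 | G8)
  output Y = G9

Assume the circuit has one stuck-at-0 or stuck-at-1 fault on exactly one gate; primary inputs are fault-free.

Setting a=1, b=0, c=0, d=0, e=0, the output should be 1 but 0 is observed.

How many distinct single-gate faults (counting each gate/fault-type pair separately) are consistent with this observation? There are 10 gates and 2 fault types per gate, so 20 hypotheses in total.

5

Fault-free: G0=1, G1=1, G2=0, G3=1, G4=0, G5=1, G6=1, G7=0, G8=0, G9=1 → 1. Observed 0.
  G0: stuck-at-0 ✓; others ✗
  G1: none of the 2 fault types match ✗
  G2: none of the 2 fault types match ✗
  G3: stuck-at-0 ✓; others ✗
  G4: none of the 2 fault types match ✗
  G5: none of the 2 fault types match ✗
  G6: none of the 2 fault types match ✗
  G7: stuck-at-1 ✓; others ✗
  G8: stuck-at-1 ✓; others ✗
  G9: stuck-at-0 ✓; others ✗
Consistent faults: {G0 stuck-at-0, G3 stuck-at-0, G7 stuck-at-1, G8 stuck-at-1, G9 stuck-at-0} — 5 in all.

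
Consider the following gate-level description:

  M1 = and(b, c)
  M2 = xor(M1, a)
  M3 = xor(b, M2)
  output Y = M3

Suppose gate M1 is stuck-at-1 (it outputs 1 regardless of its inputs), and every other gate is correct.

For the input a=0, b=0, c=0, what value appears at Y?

1

Propagate with M1 forced: M1=1 [stuck-at-1], M2=1, M3=1.
So Y = 1. (Without the fault it would be 0.)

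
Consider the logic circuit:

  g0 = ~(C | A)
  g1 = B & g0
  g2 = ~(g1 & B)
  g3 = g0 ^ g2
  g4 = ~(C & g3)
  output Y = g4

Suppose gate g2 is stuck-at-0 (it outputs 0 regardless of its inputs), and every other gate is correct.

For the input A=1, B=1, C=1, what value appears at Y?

Propagate with g2 forced: g0=0, g1=0, g2=0 [stuck-at-0], g3=0, g4=1.
So Y = 1. (Without the fault it would be 0.)

1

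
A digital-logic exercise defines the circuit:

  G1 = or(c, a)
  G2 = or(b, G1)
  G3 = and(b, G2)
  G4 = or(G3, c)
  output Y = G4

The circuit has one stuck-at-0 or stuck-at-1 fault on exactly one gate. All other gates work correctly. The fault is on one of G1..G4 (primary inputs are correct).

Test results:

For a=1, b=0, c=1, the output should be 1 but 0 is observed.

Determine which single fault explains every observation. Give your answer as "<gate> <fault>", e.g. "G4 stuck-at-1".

G4 stuck-at-0

Fault-free values for test 1 (a=1, b=0, c=1): G1=1, G2=1, G3=0, G4=1, giving Y=1. Observed 0.
Test 1: faults giving observed 0 are {G4 stuck-at-0}.
Only G4 stuck-at-0 is consistent with every test.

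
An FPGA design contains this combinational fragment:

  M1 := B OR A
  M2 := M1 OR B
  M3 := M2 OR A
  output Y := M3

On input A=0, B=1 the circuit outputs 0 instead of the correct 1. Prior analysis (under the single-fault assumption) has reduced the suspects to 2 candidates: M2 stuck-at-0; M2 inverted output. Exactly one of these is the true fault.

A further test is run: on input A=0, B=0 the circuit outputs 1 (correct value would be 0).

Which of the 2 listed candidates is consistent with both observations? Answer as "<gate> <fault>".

M2 inverted output

Evaluate each candidate on input A=0, B=0:
  M2 stuck-at-0: M1=0, M2=0 [stuck-at-0], M3=0 → 0 — eliminated
  M2 inverted output: M1=0, M2=1 [inverted output], M3=1 → 1 — matches
Only M2 inverted output reproduces the observed 1.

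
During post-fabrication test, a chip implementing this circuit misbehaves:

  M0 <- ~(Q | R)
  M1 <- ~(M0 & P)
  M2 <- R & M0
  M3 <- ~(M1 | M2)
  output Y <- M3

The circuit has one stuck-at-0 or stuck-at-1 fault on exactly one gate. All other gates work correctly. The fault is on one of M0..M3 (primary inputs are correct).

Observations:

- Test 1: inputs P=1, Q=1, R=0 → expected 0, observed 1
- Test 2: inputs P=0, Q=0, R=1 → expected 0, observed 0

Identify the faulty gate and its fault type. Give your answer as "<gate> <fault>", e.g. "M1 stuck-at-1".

M0 stuck-at-1

Fault-free values for test 1 (P=1, Q=1, R=0): M0=0, M1=1, M2=0, M3=0, giving Y=0. Observed 1.
Test 1: faults giving observed 1 are {M0 stuck-at-1, M1 stuck-at-0, M3 stuck-at-1}.
Test 2 (P=0, Q=0, R=1): fault-free M0=0, M1=1, M2=0, M3=0 → 0; observed 0. Eliminates M1 stuck-at-0, M3 stuck-at-1.
Only M0 stuck-at-1 is consistent with every test.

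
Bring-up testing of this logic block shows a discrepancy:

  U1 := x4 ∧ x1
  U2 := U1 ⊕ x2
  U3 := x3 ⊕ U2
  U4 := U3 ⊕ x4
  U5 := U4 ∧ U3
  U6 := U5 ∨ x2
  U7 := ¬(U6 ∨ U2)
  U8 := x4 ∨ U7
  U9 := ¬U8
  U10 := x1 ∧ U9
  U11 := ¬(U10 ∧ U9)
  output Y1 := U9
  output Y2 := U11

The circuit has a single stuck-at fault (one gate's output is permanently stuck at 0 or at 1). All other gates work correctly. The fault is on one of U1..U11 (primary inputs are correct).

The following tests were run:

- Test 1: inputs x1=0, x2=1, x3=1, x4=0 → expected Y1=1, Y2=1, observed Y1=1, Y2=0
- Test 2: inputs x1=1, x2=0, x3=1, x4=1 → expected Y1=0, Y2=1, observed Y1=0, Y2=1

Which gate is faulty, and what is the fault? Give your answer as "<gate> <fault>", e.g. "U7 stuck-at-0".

Fault-free values for test 1 (x1=0, x2=1, x3=1, x4=0): U1=0, U2=1, U3=0, U4=0, U5=0, U6=1, U7=0, U8=0, U9=1, U10=0, U11=1, giving Y1=1, Y2=1. Observed Y1=1, Y2=0.
Test 1: faults giving observed Y1=1, Y2=0 are {U10 stuck-at-1, U11 stuck-at-0}.
Test 2 (x1=1, x2=0, x3=1, x4=1): fault-free U1=1, U2=1, U3=0, U4=1, U5=0, U6=0, U7=0, U8=1, U9=0, U10=0, U11=1 → Y1=0, Y2=1; observed Y1=0, Y2=1. Eliminates U11 stuck-at-0.
Only U10 stuck-at-1 is consistent with every test.

U10 stuck-at-1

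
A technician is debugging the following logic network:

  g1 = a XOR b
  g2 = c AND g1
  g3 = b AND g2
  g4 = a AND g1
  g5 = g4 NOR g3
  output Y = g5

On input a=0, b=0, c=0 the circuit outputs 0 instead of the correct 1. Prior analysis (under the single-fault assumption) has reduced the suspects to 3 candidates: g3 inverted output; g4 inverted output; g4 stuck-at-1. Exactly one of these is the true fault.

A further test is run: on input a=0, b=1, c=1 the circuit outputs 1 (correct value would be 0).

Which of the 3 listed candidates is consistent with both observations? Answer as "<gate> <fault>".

Evaluate each candidate on input a=0, b=1, c=1:
  g3 inverted output: g1=1, g2=1, g3=0 [inverted output], g4=0, g5=1 → 1 — matches
  g4 inverted output: g1=1, g2=1, g3=1, g4=1 [inverted output], g5=0 → 0 — eliminated
  g4 stuck-at-1: g1=1, g2=1, g3=1, g4=1 [stuck-at-1], g5=0 → 0 — eliminated
Only g3 inverted output reproduces the observed 1.

g3 inverted output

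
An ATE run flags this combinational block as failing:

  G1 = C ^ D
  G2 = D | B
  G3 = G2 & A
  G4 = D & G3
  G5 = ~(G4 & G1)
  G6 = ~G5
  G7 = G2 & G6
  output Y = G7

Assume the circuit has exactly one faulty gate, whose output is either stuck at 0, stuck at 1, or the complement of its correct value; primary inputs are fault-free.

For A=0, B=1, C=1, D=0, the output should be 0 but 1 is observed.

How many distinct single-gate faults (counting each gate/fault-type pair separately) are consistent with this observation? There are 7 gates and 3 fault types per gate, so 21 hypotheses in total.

Fault-free: G1=1, G2=1, G3=0, G4=0, G5=1, G6=0, G7=0 → 0. Observed 1.
  G1: none of the 3 fault types match ✗
  G2: none of the 3 fault types match ✗
  G3: none of the 3 fault types match ✗
  G4: stuck-at-1, inverted output ✓; others ✗
  G5: stuck-at-0, inverted output ✓; others ✗
  G6: stuck-at-1, inverted output ✓; others ✗
  G7: stuck-at-1, inverted output ✓; others ✗
Consistent faults: {G4 stuck-at-1, G4 inverted output, G5 stuck-at-0, G5 inverted output, G6 stuck-at-1, G6 inverted output, G7 stuck-at-1, G7 inverted output} — 8 in all.

8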